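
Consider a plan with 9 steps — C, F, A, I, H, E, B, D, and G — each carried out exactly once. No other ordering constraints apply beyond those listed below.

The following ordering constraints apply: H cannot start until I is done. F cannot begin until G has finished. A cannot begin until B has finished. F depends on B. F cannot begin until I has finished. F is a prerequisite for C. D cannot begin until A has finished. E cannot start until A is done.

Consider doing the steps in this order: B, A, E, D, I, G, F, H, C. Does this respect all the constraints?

Yes

Going through the constraints one by one, each required predecessor appears earlier in the sequence than its dependent — e.g. B (position 1) is before F (position 7), as required.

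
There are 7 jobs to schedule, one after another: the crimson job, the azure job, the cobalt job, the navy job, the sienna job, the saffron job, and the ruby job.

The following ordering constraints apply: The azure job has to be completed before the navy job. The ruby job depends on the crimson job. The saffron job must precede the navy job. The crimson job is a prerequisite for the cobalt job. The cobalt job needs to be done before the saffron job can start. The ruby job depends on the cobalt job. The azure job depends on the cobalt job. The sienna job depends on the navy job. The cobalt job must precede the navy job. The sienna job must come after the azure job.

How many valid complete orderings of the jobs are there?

The crimson job is the only job with nothing required before it, so every ordering starts there.
Counting all ways to extend the partial order to a total order gives 10.

10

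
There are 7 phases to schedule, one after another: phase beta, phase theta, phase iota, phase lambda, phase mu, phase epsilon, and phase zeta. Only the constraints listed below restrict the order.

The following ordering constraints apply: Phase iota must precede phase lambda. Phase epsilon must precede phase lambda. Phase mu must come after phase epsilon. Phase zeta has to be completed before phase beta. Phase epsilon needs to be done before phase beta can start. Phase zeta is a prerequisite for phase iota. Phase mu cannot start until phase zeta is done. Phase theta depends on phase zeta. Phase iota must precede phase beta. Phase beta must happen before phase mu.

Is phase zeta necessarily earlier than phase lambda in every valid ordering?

Yes

Tracing the constraints gives a chain: phase zeta → phase iota → phase lambda.
So phase zeta must precede phase lambda in any valid ordering.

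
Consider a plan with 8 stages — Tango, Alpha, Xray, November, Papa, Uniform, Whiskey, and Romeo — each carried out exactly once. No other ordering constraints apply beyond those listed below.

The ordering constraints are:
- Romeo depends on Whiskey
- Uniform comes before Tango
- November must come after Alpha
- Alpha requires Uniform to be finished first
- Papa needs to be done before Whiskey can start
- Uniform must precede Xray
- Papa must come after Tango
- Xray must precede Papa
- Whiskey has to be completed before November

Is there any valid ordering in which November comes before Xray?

No

Following Xray → Papa → Whiskey → November, Xray must precede November in every valid ordering.
Hence November can never be scheduled before Xray.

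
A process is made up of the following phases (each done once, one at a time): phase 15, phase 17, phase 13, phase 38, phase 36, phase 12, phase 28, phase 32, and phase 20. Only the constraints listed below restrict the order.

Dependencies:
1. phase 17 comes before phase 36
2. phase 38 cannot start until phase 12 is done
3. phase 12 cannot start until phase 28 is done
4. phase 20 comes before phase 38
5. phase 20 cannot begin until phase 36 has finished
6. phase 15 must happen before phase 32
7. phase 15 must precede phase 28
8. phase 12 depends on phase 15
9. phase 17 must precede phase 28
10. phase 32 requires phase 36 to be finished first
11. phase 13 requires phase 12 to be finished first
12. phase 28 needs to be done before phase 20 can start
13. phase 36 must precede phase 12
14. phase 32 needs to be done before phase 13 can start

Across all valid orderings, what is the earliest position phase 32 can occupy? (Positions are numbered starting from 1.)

The phases that are forced before phase 32, directly or transitively, are phase 15, phase 17, phase 36. That's 3 phases.
With 3 mandatory predecessors, the earliest phase 32 can sit is position 3+1 = 4, and placing just those 3 first achieves it.

4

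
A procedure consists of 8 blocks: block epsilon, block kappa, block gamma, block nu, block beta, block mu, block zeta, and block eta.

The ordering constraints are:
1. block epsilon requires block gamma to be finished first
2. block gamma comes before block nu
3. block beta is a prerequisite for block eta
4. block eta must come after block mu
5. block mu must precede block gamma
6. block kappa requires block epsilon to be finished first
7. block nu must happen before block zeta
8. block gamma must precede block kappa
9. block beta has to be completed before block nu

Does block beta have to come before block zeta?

Yes

Chaining the stated constraints: block beta → block nu → block zeta.
So block beta must precede block zeta in any valid ordering.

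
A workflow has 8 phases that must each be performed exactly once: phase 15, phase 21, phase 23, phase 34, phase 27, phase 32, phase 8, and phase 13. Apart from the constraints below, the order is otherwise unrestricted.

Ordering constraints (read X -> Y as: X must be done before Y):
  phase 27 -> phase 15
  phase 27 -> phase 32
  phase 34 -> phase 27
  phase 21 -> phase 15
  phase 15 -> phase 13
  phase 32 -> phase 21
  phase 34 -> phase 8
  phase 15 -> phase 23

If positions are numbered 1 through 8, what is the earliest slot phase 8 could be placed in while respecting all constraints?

The only phase forced before phase 8 (directly or transitively) is phase 34.
So at minimum 1 phase comes before phase 8, putting phase 8 no earlier than position 2. That position is achievable by scheduling exactly that predecessor first.

2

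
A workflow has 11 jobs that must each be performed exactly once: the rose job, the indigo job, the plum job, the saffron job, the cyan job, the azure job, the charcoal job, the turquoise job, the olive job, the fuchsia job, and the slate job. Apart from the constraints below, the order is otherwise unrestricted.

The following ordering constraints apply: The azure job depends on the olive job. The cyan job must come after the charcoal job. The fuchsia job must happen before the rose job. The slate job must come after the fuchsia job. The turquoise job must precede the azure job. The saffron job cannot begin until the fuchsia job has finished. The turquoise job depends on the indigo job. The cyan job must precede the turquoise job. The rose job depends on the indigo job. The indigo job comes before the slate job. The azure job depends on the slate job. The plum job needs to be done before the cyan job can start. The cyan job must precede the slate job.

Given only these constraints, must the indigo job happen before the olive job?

No chain of constraints connects the indigo job to the olive job in either direction.
So the indigo job can come before the olive job or after — it is not forced.

No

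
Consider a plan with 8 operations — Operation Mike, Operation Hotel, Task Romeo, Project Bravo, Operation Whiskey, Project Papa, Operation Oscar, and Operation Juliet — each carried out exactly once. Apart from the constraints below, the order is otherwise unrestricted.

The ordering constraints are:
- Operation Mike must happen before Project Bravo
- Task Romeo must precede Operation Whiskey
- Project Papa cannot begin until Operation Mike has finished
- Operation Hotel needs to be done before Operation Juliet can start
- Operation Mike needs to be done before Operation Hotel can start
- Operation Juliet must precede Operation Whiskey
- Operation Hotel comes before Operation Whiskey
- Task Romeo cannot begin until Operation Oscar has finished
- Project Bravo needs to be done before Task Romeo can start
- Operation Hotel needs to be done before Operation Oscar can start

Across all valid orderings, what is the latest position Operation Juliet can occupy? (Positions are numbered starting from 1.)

7

Following the constraints forward from Operation Juliet, its only required successor is Operation Whiskey.
So at least 1 operation follows Operation Juliet, putting Operation Juliet no later than position 7. That position is achievable by scheduling everything else first.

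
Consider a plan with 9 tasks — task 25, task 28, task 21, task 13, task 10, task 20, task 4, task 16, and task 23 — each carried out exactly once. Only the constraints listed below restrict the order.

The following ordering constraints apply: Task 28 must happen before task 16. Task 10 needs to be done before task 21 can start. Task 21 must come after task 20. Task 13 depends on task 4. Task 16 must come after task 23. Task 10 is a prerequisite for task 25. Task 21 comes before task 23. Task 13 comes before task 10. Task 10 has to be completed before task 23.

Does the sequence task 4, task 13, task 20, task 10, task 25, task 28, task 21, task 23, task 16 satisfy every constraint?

Yes

Every stated constraint is respected: task 20 sits at position 3, ahead of task 21 at position 7, and each of the other listed pairs likewise has the predecessor earlier in the sequence.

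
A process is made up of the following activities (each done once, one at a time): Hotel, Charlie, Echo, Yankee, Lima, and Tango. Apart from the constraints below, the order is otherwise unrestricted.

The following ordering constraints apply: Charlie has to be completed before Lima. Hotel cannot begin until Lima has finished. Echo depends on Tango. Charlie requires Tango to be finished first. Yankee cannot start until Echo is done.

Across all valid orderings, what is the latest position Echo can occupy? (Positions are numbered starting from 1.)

The only activity forced after Echo (directly or by a chain) is Yankee.
With 1 mandatory successor out of 6 activities total, the latest slot for Echo is 6−1 = 5, and it's reachable by doing all non-successors before Echo.

5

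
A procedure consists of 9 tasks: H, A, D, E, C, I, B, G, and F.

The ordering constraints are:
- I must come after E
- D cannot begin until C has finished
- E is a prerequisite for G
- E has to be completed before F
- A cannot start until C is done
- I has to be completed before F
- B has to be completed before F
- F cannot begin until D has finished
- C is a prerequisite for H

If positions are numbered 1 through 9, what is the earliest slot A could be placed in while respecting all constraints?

The only task forced before A (directly or transitively) is C.
With 1 mandatory predecessor, the earliest A can sit is position 1+1 = 2, and placing just that one first achieves it.

2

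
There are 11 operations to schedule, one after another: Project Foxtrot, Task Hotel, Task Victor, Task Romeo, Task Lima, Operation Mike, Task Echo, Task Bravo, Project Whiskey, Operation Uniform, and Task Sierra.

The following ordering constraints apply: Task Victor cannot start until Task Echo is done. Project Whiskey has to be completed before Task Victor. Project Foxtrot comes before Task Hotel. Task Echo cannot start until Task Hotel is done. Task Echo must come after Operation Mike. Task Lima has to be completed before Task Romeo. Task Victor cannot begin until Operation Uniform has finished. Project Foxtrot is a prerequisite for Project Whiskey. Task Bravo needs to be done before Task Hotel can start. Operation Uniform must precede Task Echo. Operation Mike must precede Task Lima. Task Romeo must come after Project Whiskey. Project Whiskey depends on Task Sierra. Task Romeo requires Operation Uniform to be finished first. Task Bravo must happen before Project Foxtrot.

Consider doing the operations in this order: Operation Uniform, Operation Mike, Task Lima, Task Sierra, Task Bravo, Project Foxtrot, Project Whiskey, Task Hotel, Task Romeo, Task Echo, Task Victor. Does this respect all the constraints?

Going through the constraints one by one, each required predecessor appears earlier in the sequence than its dependent — e.g. Operation Uniform (position 1) is before Task Victor (position 11), as required.

Yes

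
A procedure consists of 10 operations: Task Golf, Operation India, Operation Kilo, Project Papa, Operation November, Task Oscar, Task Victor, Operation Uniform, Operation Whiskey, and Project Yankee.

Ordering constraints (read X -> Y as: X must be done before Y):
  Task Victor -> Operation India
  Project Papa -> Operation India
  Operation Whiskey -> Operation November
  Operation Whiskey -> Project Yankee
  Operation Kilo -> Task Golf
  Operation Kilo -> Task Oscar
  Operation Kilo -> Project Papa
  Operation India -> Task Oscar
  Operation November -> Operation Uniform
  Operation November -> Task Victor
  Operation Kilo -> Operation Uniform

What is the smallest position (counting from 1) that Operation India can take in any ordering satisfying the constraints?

6

Every operation that must precede Operation India has to come before it. Tracing all chains that end at Operation India, those operations are: Operation Kilo, Project Papa, Operation November, Task Victor, Operation Whiskey — 5 in total.
So at minimum 5 operations come before Operation India, putting Operation India no earlier than position 6. That position is achievable by scheduling exactly those predecessors first.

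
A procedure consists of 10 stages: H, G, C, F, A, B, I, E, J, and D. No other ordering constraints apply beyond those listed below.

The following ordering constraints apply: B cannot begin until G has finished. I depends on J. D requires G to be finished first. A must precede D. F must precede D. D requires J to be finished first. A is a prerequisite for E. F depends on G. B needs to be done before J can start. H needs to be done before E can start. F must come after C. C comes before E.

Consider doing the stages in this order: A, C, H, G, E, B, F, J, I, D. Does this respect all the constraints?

Yes

Every stated constraint is respected: A sits at position 1, ahead of D at position 10, and each of the other listed pairs likewise has the predecessor earlier in the sequence.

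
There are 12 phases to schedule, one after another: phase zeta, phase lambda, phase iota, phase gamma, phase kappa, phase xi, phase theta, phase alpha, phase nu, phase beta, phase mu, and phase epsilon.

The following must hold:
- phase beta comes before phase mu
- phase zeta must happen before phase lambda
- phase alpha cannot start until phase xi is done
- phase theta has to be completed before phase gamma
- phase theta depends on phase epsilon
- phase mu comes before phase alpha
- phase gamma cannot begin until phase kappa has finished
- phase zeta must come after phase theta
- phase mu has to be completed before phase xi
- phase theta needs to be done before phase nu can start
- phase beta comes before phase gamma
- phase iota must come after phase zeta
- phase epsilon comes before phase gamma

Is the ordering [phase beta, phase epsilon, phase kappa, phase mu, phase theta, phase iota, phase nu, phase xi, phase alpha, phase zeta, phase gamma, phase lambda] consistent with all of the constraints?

No

The sequence places phase iota ahead of phase zeta.
That contradicts the constraint that phase zeta must precede phase iota.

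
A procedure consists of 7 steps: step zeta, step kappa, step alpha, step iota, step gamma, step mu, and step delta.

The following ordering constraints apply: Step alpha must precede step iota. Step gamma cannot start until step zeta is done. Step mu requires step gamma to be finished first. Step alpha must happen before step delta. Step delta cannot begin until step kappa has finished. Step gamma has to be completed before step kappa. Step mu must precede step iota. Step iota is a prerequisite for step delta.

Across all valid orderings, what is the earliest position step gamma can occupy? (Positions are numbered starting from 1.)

The only step forced before step gamma (directly or transitively) is step zeta.
So at minimum 1 step comes before step gamma, putting step gamma no earlier than position 2. That position is achievable by scheduling exactly that predecessor first.

2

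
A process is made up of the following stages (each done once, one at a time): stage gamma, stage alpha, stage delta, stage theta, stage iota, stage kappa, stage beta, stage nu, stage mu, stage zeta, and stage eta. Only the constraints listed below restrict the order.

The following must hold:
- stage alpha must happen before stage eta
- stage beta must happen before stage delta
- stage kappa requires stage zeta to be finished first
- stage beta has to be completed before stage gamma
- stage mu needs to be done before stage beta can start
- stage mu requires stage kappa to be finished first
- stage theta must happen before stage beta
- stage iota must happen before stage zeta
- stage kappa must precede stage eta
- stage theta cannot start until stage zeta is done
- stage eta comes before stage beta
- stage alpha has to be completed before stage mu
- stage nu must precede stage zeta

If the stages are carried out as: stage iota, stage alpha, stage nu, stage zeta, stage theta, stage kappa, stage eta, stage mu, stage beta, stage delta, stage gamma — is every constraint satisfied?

Every stated constraint is respected: stage alpha sits at position 2, ahead of stage mu at position 8, and each of the other listed pairs likewise has the predecessor earlier in the sequence.

Yes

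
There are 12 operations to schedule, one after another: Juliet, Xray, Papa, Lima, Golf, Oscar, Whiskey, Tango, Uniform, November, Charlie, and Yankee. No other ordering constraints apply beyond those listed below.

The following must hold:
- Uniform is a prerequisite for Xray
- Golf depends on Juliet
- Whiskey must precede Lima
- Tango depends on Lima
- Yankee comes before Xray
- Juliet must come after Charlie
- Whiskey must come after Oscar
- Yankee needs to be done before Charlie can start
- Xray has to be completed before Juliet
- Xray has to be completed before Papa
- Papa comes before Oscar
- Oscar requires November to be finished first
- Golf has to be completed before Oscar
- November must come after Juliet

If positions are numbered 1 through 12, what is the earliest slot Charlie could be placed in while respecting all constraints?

2

Working backwards through the constraints from Charlie, its only required predecessor is Yankee.
With 1 mandatory predecessor, the earliest Charlie can sit is position 1+1 = 2, and placing just that one first achieves it.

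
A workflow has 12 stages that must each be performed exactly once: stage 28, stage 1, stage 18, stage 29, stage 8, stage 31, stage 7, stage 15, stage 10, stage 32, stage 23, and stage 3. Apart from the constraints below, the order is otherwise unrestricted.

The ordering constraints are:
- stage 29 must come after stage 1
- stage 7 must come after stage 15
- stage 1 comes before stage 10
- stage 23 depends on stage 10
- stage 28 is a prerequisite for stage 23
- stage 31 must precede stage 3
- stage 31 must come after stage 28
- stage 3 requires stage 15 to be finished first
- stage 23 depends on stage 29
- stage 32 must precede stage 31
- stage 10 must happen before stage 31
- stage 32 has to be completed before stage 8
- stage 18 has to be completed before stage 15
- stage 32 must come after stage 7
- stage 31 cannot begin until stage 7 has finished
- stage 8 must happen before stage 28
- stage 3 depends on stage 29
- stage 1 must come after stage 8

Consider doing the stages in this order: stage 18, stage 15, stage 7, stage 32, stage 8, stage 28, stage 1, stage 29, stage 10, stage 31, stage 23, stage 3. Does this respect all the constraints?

Yes

Every stated constraint is respected: stage 15 sits at position 2, ahead of stage 3 at position 12, and each of the other listed pairs likewise has the predecessor earlier in the sequence.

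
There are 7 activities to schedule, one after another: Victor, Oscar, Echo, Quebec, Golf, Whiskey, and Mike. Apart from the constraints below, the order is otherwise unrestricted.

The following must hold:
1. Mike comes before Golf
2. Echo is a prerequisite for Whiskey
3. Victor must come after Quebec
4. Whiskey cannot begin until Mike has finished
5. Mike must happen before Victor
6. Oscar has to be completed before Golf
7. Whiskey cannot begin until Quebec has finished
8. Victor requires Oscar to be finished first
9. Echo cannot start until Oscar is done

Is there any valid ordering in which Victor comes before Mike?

Following Mike → Victor, Mike must precede Victor in every valid ordering.
Hence Victor can never be scheduled before Mike.

No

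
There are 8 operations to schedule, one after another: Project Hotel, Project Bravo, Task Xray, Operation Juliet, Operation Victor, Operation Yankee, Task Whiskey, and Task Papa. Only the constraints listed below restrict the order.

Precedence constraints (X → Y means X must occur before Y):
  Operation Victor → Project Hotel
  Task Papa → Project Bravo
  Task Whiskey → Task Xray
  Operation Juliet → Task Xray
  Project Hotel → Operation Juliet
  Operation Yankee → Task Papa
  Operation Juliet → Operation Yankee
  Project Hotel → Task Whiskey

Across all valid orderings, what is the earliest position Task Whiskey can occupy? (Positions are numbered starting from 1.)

The operations that are forced before Task Whiskey, directly or transitively, are Project Hotel, Operation Victor. That's 2 operations.
So at minimum 2 operations come before Task Whiskey, putting Task Whiskey no earlier than position 3. That position is achievable by scheduling exactly those predecessors first.

3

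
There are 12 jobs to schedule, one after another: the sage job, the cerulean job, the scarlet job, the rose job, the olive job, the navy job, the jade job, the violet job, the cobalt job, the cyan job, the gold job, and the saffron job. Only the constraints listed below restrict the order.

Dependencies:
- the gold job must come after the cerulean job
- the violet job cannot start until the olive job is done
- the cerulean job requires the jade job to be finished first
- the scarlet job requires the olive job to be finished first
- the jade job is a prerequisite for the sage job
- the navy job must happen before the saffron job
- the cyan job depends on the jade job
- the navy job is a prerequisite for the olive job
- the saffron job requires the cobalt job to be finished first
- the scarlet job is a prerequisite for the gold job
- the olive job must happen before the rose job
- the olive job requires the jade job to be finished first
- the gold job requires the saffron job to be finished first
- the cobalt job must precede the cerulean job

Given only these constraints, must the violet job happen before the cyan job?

No

No chain of constraints connects the violet job to the cyan job in either direction.
So the violet job can come before the cyan job or after — it is not forced.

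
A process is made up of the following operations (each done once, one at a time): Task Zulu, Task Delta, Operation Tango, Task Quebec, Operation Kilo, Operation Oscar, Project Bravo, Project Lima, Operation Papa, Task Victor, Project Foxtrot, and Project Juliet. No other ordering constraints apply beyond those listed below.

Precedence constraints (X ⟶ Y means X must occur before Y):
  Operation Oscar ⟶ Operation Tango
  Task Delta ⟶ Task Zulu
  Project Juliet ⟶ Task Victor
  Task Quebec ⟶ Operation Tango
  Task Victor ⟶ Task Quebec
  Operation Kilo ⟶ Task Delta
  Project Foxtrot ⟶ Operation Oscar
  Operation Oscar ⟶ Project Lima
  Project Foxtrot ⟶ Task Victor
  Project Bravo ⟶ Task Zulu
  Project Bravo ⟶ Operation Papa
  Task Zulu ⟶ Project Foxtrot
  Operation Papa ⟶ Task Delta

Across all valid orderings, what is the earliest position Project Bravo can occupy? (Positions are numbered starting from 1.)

Nothing is required before Project Bravo; it can be the very first operation.

1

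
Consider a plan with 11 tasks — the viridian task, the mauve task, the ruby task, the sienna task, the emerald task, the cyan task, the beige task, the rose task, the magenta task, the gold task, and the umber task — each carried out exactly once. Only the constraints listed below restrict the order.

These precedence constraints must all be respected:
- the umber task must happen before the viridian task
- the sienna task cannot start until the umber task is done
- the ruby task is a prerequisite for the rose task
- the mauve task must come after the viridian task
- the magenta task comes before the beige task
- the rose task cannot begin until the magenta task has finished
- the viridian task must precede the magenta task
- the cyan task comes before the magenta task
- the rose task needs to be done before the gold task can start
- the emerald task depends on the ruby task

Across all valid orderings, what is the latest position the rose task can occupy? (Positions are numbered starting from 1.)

The only task forced after the rose task (directly or by a chain) is the gold task.
With 1 mandatory successor out of 11 tasks total, the latest slot for the rose task is 11−1 = 10, and it's reachable by doing all non-successors before the rose task.

10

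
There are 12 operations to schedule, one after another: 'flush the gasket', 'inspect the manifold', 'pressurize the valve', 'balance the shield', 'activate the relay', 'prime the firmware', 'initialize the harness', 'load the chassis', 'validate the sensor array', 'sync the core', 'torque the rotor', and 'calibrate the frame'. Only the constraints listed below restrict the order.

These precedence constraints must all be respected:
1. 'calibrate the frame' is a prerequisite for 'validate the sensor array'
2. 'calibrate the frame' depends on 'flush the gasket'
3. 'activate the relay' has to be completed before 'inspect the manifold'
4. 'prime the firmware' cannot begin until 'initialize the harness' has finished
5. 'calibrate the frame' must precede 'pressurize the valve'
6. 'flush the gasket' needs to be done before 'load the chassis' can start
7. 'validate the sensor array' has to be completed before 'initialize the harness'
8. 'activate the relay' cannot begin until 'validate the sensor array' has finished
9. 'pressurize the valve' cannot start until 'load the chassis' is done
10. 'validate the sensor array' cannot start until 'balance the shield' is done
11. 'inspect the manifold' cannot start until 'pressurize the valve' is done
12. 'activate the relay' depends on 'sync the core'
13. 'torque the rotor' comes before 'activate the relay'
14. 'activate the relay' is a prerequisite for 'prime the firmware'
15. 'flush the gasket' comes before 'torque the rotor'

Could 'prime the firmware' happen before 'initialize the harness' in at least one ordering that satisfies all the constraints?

No

Following 'initialize the harness' → 'prime the firmware', 'initialize the harness' must precede 'prime the firmware' in every valid ordering.
Hence 'prime the firmware' can never be scheduled before 'initialize the harness'.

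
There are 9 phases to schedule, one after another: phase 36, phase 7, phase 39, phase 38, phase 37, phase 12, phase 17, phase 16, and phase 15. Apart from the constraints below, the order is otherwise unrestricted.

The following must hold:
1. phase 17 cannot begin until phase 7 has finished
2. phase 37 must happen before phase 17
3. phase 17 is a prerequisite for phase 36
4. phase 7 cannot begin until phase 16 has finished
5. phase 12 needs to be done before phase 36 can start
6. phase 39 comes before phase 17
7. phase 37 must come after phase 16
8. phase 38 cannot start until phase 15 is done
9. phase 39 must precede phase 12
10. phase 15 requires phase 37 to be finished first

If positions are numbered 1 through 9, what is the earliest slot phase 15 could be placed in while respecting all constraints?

3

The phases that are forced before phase 15, directly or transitively, are phase 37, phase 16. That's 2 phases.
With 2 mandatory predecessors, the earliest phase 15 can sit is position 2+1 = 3, and placing just those 2 first achieves it.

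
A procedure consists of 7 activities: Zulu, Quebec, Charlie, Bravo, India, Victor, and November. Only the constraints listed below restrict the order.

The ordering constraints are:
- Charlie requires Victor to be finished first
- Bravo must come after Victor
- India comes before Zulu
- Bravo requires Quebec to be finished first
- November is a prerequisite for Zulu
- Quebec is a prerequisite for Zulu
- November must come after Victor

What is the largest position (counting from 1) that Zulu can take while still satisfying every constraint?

No constraint forces any activity after Zulu, so it can be placed last, in position 7.

7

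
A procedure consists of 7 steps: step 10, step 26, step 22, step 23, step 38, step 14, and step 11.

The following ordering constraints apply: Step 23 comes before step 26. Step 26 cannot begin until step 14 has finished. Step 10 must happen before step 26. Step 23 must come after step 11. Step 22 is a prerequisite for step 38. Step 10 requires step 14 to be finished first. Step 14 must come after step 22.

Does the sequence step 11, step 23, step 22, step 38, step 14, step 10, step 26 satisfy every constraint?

Going through the constraints one by one, each required predecessor appears earlier in the sequence than its dependent — e.g. step 23 (position 2) is before step 26 (position 7), as required.

Yes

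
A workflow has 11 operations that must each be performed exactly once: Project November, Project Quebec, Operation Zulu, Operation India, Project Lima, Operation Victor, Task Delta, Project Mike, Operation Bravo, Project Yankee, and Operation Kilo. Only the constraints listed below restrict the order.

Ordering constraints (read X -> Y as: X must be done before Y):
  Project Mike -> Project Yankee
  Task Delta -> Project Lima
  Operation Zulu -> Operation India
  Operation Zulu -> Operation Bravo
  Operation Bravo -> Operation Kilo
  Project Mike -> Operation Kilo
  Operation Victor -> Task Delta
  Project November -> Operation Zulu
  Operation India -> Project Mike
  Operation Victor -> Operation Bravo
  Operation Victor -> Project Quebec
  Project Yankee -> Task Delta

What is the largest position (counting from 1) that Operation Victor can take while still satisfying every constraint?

Every operation that must follow Operation Victor has to come after it. Tracing all chains starting from Operation Victor, those operations are: Project Quebec, Project Lima, Task Delta, Operation Bravo, Operation Kilo — 5 in total.
With 5 mandatory successors out of 11 operations total, the latest slot for Operation Victor is 11−5 = 6, and it's reachable by doing all non-successors before Operation Victor.

6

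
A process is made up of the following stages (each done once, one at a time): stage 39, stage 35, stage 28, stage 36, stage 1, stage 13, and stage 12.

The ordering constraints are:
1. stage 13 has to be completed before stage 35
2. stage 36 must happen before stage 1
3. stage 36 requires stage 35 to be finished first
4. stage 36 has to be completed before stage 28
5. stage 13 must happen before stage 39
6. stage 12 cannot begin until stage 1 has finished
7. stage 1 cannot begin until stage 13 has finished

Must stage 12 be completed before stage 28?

No

Nothing in the constraints links stage 12 and stage 28; they are unordered relative to each other.
There exist valid orderings with stage 28 before stage 12, so stage 12 is not required to come first.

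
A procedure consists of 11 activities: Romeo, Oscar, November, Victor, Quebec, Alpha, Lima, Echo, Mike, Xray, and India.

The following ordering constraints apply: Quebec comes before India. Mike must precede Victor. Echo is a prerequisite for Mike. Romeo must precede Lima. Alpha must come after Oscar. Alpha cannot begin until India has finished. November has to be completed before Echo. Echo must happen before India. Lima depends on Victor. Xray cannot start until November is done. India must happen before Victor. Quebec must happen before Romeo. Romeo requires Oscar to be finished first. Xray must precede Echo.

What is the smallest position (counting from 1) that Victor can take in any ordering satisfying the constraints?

The activities that are forced before Victor, directly or transitively, are November, Quebec, Echo, Mike, Xray, India. That's 6 activities.
With 6 mandatory predecessors, the earliest Victor can sit is position 6+1 = 7, and placing just those 6 first achieves it.

7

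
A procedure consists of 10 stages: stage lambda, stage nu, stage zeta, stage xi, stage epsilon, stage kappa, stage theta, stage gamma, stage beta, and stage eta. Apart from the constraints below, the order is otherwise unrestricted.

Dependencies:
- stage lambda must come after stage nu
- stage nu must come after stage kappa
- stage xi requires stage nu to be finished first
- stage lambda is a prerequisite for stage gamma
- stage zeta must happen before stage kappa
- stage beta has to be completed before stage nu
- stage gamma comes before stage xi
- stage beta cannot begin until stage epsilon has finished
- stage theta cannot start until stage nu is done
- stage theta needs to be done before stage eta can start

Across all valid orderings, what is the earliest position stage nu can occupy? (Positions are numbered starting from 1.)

Every stage that must precede stage nu has to come before it. Tracing all chains that end at stage nu, those stages are: stage zeta, stage epsilon, stage kappa, stage beta — 4 in total.
So at minimum 4 stages come before stage nu, putting stage nu no earlier than position 5. That position is achievable by scheduling exactly those predecessors first.

5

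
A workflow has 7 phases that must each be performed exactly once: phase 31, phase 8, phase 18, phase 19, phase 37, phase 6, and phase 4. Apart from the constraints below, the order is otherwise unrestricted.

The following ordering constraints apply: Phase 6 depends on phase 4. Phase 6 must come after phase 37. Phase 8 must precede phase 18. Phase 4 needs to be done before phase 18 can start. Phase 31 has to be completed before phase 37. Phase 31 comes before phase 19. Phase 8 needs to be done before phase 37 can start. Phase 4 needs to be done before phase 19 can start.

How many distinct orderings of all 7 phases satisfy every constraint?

96

3 phases have no prerequisites (phase 31, phase 8, phase 4), so any of them could come first.
Counting all ways to extend the partial order to a total order gives 96.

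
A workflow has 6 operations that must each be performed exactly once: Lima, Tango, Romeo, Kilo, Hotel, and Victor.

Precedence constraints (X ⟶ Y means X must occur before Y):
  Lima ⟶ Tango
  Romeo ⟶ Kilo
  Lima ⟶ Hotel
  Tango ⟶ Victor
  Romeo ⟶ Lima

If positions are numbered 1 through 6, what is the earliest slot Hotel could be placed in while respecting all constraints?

Every operation that must precede Hotel has to come before it. Tracing all chains that end at Hotel, those operations are: Lima, Romeo — 2 in total.
So at minimum 2 operations come before Hotel, putting Hotel no earlier than position 3. That position is achievable by scheduling exactly those predecessors first.

3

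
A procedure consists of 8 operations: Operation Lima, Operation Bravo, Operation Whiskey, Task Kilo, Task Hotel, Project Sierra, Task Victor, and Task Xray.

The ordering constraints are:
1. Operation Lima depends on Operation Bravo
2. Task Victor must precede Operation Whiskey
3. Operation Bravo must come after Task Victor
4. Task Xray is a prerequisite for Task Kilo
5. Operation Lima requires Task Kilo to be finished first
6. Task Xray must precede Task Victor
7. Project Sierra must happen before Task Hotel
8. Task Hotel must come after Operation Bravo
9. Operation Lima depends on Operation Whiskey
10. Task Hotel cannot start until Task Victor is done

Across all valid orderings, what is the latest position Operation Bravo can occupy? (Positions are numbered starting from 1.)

The operations that are forced after Operation Bravo, directly or by a chain of constraints, are Operation Lima, Task Hotel. That's 2 operations.
So at least 2 operations follow Operation Bravo, putting Operation Bravo no later than position 6. That position is achievable by scheduling everything else first.

6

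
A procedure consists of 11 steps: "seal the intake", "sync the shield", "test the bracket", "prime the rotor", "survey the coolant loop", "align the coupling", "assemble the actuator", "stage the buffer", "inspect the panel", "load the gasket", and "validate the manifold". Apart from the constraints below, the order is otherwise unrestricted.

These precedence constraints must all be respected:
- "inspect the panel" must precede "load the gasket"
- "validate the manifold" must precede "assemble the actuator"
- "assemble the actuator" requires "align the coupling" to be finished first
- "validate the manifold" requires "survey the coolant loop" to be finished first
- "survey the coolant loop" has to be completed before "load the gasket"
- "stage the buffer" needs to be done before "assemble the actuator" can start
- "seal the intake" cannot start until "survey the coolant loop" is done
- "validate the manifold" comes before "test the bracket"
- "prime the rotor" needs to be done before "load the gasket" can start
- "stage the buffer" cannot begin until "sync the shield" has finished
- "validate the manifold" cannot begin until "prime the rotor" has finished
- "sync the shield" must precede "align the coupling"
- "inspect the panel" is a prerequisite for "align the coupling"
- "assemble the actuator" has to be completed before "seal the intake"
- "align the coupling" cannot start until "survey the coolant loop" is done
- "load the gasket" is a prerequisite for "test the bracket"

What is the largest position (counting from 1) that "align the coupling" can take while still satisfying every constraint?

Every step that must follow "align the coupling" has to come after it. Tracing all chains starting from "align the coupling", those steps are: "seal the intake", "assemble the actuator" — 2 in total.
So at least 2 steps follow "align the coupling", putting "align the coupling" no later than position 9. That position is achievable by scheduling everything else first.

9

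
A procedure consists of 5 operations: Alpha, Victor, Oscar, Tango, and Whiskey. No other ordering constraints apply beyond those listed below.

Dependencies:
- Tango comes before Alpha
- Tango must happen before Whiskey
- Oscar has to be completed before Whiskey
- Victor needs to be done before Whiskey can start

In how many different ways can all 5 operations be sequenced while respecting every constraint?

18

3 operations have no prerequisites (Victor, Oscar, Tango), so any of them could come first.
Counting all ways to extend the partial order to a total order gives 18.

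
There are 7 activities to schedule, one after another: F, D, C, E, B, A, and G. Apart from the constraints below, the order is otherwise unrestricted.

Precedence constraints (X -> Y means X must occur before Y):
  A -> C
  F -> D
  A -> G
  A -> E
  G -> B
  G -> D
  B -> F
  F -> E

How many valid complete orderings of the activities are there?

12

Only A has no prerequisites, so it must go first.
Enumerating by repeatedly choosing an available activity (one whose prerequisites are all placed) gives 12 distinct complete orderings.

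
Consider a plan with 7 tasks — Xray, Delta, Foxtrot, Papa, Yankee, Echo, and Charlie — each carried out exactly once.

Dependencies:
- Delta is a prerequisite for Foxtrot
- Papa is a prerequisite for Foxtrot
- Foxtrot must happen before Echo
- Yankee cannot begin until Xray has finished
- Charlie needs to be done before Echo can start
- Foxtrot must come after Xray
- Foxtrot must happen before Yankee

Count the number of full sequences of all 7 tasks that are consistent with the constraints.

4 tasks have no prerequisites (Xray, Delta, Papa, Charlie), so any of them could come first.
Enumerating by repeatedly choosing an available task (one whose prerequisites are all placed) gives 66 distinct complete orderings.

66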